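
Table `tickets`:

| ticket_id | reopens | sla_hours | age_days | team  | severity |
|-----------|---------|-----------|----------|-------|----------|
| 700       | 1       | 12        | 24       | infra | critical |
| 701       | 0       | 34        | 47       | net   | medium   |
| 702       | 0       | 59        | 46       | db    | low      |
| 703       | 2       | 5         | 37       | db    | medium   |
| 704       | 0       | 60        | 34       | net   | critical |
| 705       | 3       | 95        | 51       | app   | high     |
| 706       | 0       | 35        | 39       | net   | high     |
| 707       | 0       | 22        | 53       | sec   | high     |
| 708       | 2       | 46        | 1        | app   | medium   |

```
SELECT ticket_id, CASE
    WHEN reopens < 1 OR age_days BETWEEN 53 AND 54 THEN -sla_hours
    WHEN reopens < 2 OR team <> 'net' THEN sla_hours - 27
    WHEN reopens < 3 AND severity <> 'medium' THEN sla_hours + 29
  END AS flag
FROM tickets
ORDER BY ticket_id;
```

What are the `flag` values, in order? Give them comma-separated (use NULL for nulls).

ticket_id=700: reopens < 2 OR team <> 'net' → -15
ticket_id=701: reopens < 1 OR age_days BETWEEN 53 AND 54 → -34
ticket_id=702: reopens < 1 OR age_days BETWEEN 53 AND 54 → -59
ticket_id=703: reopens < 2 OR team <> 'net' → -22
ticket_id=704: reopens < 1 OR age_days BETWEEN 53 AND 54 → -60
ticket_id=705: reopens < 2 OR team <> 'net' → 68
ticket_id=706: reopens < 1 OR age_days BETWEEN 53 AND 54 → -35
ticket_id=707: reopens < 1 OR age_days BETWEEN 53 AND 54 → -22
ticket_id=708: reopens < 2 OR team <> 'net' → 19

-15, -34, -59, -22, -60, 68, -35, -22, 19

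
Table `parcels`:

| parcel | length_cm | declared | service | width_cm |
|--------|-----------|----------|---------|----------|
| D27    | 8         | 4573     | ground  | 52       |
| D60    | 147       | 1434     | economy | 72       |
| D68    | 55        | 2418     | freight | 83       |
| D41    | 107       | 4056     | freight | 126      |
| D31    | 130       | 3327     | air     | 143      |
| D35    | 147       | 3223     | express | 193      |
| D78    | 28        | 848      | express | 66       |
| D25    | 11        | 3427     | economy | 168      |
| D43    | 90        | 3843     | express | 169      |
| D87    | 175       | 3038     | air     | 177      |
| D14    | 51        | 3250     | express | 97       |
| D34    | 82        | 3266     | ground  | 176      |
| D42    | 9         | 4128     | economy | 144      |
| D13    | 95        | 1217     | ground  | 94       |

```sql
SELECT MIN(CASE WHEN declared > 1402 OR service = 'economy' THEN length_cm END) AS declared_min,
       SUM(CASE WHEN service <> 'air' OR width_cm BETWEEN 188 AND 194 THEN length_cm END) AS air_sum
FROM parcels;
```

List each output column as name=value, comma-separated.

[declared_min: declared > 1402 OR service = 'economy']
parcel=D27: ✓ → 8
parcel=D60: ✓ → 147
parcel=D68: ✓ → 55
parcel=D41: ✓ → 107
parcel=D31: ✓ → 130
parcel=D35: ✓ → 147
parcel=D78: ✗
parcel=D25: ✓ → 11
parcel=D43: ✓ → 90
parcel=D87: ✓ → 175
parcel=D14: ✓ → 51
parcel=D34: ✓ → 82
parcel=D42: ✓ → 9
parcel=D13: ✗
declared_min = MIN(8, 147, 55, 107, 130, 147, 11, 90, 175, 51, 82, 9) = 8
—
[air_sum: service <> 'air' OR width_cm BETWEEN 188 AND 194]
parcel=D27: ✓ → 8
parcel=D60: ✓ → 147
parcel=D68: ✓ → 55
parcel=D41: ✓ → 107
parcel=D31: ✗
parcel=D35: ✓ → 147
parcel=D78: ✓ → 28
parcel=D25: ✓ → 11
parcel=D43: ✓ → 90
parcel=D87: ✗
parcel=D14: ✓ → 51
parcel=D34: ✓ → 82
parcel=D42: ✓ → 9
parcel=D13: ✓ → 95
air_sum = 8 + 147 + 55 + 107 + 147 + 28 + 11 + 90 + 51 + 82 + 9 + 95 = 830

declared_min=8, air_sum=830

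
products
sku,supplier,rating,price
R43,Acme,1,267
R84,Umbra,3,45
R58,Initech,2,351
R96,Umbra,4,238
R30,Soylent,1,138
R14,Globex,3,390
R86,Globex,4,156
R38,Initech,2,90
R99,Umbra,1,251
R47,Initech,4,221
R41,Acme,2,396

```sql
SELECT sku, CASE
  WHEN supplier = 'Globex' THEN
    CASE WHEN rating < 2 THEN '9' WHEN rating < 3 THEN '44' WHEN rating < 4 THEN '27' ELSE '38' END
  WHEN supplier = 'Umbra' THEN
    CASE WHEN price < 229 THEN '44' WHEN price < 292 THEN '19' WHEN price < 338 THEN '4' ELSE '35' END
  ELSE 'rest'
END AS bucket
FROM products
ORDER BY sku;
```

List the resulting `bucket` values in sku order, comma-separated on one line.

27, rest, rest, rest, rest, rest, rest, 44, 38, 19, 19

sku=R14: supplier='Globex' → inner[rating < 4] → 27
sku=R30: supplier='Soylent' → outer ELSE → rest
sku=R38: supplier='Initech' → outer ELSE → rest
sku=R41: supplier='Acme' → outer ELSE → rest
sku=R43: supplier='Acme' → outer ELSE → rest
sku=R47: supplier='Initech' → outer ELSE → rest
sku=R58: supplier='Initech' → outer ELSE → rest
sku=R84: supplier='Umbra' → inner[price < 229] → 44
sku=R86: supplier='Globex' → inner[ELSE] → 38
sku=R96: supplier='Umbra' → inner[price < 292] → 19
sku=R99: supplier='Umbra' → inner[price < 292] → 19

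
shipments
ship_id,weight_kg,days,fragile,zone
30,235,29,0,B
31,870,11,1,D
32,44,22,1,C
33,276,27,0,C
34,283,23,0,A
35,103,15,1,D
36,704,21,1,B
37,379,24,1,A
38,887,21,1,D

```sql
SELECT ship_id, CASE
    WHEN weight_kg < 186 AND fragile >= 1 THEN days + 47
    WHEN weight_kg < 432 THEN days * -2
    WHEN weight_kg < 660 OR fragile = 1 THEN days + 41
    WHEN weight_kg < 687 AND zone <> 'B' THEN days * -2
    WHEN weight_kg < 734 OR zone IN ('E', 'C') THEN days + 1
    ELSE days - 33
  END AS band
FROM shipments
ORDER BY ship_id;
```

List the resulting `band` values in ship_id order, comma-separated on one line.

ship_id=30: weight_kg < 432 → -58
ship_id=31: weight_kg < 660 OR fragile = 1 → 52
ship_id=32: weight_kg < 186 AND fragile >= 1 → 69
ship_id=33: weight_kg < 432 → -54
ship_id=34: weight_kg < 432 → -46
ship_id=35: weight_kg < 186 AND fragile >= 1 → 62
ship_id=36: weight_kg < 660 OR fragile = 1 → 62
ship_id=37: weight_kg < 432 → -48
ship_id=38: weight_kg < 660 OR fragile = 1 → 62

-58, 52, 69, -54, -46, 62, 62, -48, 62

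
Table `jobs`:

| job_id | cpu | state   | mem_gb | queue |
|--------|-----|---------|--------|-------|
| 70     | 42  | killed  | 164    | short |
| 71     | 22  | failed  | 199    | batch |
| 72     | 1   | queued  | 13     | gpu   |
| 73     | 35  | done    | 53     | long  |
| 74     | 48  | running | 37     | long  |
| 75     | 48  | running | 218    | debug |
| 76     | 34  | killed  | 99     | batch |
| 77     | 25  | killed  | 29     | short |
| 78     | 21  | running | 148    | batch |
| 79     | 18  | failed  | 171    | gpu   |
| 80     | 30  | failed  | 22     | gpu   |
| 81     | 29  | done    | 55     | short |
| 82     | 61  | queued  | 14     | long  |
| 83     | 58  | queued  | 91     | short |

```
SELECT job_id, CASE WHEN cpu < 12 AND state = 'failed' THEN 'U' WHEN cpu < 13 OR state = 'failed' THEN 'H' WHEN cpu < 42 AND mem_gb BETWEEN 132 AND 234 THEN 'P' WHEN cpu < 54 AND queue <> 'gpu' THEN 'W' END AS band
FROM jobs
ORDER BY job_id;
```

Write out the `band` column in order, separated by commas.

W, H, H, W, W, W, W, W, P, H, H, W, NULL, NULL

job_id=70: cpu < 54 AND queue <> 'gpu' → W
job_id=71: cpu < 13 OR state = 'failed' → H
job_id=72: cpu < 13 OR state = 'failed' → H
job_id=73: cpu < 54 AND queue <> 'gpu' → W
job_id=74: cpu < 54 AND queue <> 'gpu' → W
job_id=75: cpu < 54 AND queue <> 'gpu' → W
job_id=76: cpu < 54 AND queue <> 'gpu' → W
job_id=77: cpu < 54 AND queue <> 'gpu' → W
job_id=78: cpu < 42 AND mem_gb BETWEEN 132 AND 234 → P
job_id=79: cpu < 13 OR state = 'failed' → H
job_id=80: cpu < 13 OR state = 'failed' → H
job_id=81: cpu < 54 AND queue <> 'gpu' → W
job_id=82: (no match → NULL) → NULL
job_id=83: (no match → NULL) → NULL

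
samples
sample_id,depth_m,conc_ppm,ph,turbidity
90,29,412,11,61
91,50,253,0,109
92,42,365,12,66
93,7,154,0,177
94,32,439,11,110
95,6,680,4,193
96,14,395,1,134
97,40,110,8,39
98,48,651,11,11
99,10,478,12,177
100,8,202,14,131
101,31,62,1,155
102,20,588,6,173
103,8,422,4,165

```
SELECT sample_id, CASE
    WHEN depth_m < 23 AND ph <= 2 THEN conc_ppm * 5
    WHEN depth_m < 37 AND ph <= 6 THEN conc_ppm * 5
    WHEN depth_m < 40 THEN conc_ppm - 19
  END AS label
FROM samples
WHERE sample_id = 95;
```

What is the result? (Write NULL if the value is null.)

3400

sample_id = 95: depth_m=6, conc_ppm=680, ph=4, turbidity=193.
depth_m < 23 AND ph <= 2 → false
depth_m < 37 AND ph <= 6 → true → 3400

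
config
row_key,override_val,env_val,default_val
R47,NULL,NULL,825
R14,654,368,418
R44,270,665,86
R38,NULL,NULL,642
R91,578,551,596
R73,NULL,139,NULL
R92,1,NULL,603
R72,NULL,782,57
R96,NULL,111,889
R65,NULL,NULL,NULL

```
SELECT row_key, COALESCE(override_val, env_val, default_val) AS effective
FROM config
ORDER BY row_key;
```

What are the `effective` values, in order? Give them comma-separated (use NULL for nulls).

654, 642, 270, 825, NULL, 782, 139, 578, 1, 111

row_key=R14: override_val=654 → 654
row_key=R38: override_val=NULL, env_val=NULL, default_val=642 → 642
row_key=R44: override_val=270 → 270
row_key=R47: override_val=NULL, env_val=NULL, default_val=825 → 825
row_key=R65: override_val=NULL, env_val=NULL, default_val=NULL (all NULL) → NULL
row_key=R72: override_val=NULL, env_val=782 → 782
row_key=R73: override_val=NULL, env_val=139 → 139
row_key=R91: override_val=578 → 578
row_key=R92: override_val=1 → 1
row_key=R96: override_val=NULL, env_val=111 → 111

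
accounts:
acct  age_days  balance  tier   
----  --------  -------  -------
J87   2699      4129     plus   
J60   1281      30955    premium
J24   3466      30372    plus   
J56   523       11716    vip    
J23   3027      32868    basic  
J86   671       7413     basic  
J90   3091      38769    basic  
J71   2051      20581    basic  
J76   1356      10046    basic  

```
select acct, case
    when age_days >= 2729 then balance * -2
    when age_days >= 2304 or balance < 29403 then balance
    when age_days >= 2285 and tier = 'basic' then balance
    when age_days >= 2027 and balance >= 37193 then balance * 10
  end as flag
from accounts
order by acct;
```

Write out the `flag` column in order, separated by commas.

-65736, -60744, 11716, NULL, 20581, 10046, 7413, 4129, -77538

acct=J23: age_days >= 2729 → -65736
acct=J24: age_days >= 2729 → -60744
acct=J56: age_days >= 2304 or balance < 29403 → 11716
acct=J60: (no match → NULL) → NULL
acct=J71: age_days >= 2304 or balance < 29403 → 20581
acct=J76: age_days >= 2304 or balance < 29403 → 10046
acct=J86: age_days >= 2304 or balance < 29403 → 7413
acct=J87: age_days >= 2304 or balance < 29403 → 4129
acct=J90: age_days >= 2729 → -77538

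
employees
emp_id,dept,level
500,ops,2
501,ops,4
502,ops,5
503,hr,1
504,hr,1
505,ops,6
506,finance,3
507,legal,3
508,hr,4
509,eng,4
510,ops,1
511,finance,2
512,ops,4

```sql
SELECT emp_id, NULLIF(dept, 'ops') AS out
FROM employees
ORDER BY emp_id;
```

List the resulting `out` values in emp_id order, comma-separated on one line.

NULL, NULL, NULL, hr, hr, NULL, finance, legal, hr, eng, NULL, finance, NULL

emp_id=500: dept=ops vs ops: equal → NULL
emp_id=501: dept=ops vs ops: equal → NULL
emp_id=502: dept=ops vs ops: equal → NULL
emp_id=503: dept=hr vs ops: differ → hr
emp_id=504: dept=hr vs ops: differ → hr
emp_id=505: dept=ops vs ops: equal → NULL
emp_id=506: dept=finance vs ops: differ → finance
emp_id=507: dept=legal vs ops: differ → legal
emp_id=508: dept=hr vs ops: differ → hr
emp_id=509: dept=eng vs ops: differ → eng
emp_id=510: dept=ops vs ops: equal → NULL
emp_id=511: dept=finance vs ops: differ → finance
emp_id=512: dept=ops vs ops: equal → NULL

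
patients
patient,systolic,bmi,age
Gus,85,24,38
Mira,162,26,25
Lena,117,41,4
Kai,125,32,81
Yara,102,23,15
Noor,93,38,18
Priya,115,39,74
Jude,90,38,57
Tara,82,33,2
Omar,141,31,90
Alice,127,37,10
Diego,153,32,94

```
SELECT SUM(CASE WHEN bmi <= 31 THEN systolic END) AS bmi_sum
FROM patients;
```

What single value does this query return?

490

patient=Gus: ✓ → 85
patient=Mira: ✓ → 162
patient=Lena: ✗
patient=Kai: ✗
patient=Yara: ✓ → 102
patient=Noor: ✗
patient=Priya: ✗
patient=Jude: ✗
patient=Tara: ✗
patient=Omar: ✓ → 141
patient=Alice: ✗
patient=Diego: ✗
bmi_sum = 85 + 162 + 102 + 141 = 490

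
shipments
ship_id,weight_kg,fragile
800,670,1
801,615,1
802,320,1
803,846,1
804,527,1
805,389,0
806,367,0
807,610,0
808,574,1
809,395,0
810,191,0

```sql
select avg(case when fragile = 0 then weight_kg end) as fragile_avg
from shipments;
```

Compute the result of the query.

ship_id=800: ✗
ship_id=801: ✗
ship_id=802: ✗
ship_id=803: ✗
ship_id=804: ✗
ship_id=805: ✓ → 389
ship_id=806: ✓ → 367
ship_id=807: ✓ → 610
ship_id=808: ✗
ship_id=809: ✓ → 395
ship_id=810: ✓ → 191
fragile_avg = (389 + 367 + 610 + 395 + 191) / 5 = 390.4

390.4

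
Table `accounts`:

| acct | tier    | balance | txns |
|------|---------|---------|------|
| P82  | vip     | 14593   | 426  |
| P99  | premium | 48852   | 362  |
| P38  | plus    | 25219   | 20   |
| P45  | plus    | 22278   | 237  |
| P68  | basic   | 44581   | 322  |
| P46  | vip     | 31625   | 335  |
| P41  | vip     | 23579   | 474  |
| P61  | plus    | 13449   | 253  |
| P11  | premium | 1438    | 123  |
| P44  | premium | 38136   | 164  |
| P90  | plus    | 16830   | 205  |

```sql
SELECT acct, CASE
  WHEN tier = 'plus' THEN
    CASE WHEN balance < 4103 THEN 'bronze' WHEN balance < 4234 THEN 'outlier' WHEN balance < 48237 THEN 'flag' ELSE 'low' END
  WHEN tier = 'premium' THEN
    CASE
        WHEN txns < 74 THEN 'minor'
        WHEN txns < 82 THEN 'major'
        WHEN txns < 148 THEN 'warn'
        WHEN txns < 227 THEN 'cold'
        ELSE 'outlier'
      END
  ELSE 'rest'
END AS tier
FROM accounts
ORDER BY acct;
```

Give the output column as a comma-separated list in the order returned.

warn, flag, rest, cold, flag, rest, flag, rest, rest, flag, outlier

acct=P11: tier='premium' → inner[txns < 148] → warn
acct=P38: tier='plus' → inner[balance < 48237] → flag
acct=P41: tier='vip' → outer ELSE → rest
acct=P44: tier='premium' → inner[txns < 227] → cold
acct=P45: tier='plus' → inner[balance < 48237] → flag
acct=P46: tier='vip' → outer ELSE → rest
acct=P61: tier='plus' → inner[balance < 48237] → flag
acct=P68: tier='basic' → outer ELSE → rest
acct=P82: tier='vip' → outer ELSE → rest
acct=P90: tier='plus' → inner[balance < 48237] → flag
acct=P99: tier='premium' → inner[ELSE] → outlier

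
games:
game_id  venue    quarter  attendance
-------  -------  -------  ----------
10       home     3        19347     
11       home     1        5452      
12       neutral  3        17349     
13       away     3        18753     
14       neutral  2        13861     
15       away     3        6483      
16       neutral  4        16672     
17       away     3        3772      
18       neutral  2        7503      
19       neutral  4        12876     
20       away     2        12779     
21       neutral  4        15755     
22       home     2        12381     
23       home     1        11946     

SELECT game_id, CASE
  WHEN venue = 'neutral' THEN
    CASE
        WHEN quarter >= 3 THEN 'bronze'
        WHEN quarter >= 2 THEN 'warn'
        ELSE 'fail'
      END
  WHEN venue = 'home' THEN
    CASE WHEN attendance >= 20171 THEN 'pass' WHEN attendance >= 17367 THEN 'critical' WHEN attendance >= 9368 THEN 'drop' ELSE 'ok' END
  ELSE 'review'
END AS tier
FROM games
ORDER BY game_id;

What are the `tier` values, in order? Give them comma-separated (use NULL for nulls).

critical, ok, bronze, review, warn, review, bronze, review, warn, bronze, review, bronze, drop, drop

game_id=10: venue='home' → inner[attendance >= 17367] → critical
game_id=11: venue='home' → inner[ELSE] → ok
game_id=12: venue='neutral' → inner[quarter >= 3] → bronze
game_id=13: venue='away' → outer ELSE → review
game_id=14: venue='neutral' → inner[quarter >= 2] → warn
game_id=15: venue='away' → outer ELSE → review
game_id=16: venue='neutral' → inner[quarter >= 3] → bronze
game_id=17: venue='away' → outer ELSE → review
game_id=18: venue='neutral' → inner[quarter >= 2] → warn
game_id=19: venue='neutral' → inner[quarter >= 3] → bronze
game_id=20: venue='away' → outer ELSE → review
game_id=21: venue='neutral' → inner[quarter >= 3] → bronze
game_id=22: venue='home' → inner[attendance >= 9368] → drop
game_id=23: venue='home' → inner[attendance >= 9368] → drop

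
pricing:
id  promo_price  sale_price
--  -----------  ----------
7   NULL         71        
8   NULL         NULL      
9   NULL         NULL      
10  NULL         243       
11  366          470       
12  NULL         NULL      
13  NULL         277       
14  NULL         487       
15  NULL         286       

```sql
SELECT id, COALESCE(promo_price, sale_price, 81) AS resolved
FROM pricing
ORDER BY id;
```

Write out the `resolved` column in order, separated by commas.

71, 81, 81, 243, 366, 81, 277, 487, 286

id=7: promo_price=NULL, sale_price=71 → 71
id=8: promo_price=NULL, sale_price=NULL, → literal 81 → 81
id=9: promo_price=NULL, sale_price=NULL, → literal 81 → 81
id=10: promo_price=NULL, sale_price=243 → 243
id=11: promo_price=366 → 366
id=12: promo_price=NULL, sale_price=NULL, → literal 81 → 81
id=13: promo_price=NULL, sale_price=277 → 277
id=14: promo_price=NULL, sale_price=487 → 487
id=15: promo_price=NULL, sale_price=286 → 286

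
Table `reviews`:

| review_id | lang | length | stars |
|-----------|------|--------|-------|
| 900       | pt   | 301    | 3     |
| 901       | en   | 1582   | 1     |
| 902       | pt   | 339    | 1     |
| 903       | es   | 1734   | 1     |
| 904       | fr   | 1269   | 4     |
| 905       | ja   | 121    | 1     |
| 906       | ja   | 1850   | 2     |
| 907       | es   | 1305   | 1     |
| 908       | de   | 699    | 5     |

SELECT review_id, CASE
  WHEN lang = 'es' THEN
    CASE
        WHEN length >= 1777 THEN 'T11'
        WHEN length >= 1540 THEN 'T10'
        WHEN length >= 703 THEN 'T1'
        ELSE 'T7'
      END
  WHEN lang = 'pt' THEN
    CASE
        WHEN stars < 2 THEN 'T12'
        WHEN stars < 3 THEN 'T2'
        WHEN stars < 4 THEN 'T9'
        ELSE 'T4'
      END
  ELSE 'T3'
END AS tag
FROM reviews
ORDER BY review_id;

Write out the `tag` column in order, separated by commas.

review_id=900: lang='pt' → inner[stars < 4] → T9
review_id=901: lang='en' → outer ELSE → T3
review_id=902: lang='pt' → inner[stars < 2] → T12
review_id=903: lang='es' → inner[length >= 1540] → T10
review_id=904: lang='fr' → outer ELSE → T3
review_id=905: lang='ja' → outer ELSE → T3
review_id=906: lang='ja' → outer ELSE → T3
review_id=907: lang='es' → inner[length >= 703] → T1
review_id=908: lang='de' → outer ELSE → T3

T9, T3, T12, T10, T3, T3, T3, T1, T3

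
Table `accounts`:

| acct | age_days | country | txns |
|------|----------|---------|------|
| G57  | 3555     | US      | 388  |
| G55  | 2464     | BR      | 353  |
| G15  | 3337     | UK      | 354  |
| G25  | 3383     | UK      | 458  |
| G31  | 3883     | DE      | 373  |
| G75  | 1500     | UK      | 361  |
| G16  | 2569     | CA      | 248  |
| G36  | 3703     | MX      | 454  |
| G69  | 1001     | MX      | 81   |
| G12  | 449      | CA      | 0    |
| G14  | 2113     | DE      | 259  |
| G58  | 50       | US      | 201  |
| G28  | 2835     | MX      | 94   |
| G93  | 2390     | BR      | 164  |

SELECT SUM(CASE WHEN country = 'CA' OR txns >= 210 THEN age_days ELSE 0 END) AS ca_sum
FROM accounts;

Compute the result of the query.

acct=G57: ✓ → 3555
acct=G55: ✓ → 2464
acct=G15: ✓ → 3337
acct=G25: ✓ → 3383
acct=G31: ✓ → 3883
acct=G75: ✓ → 1500
acct=G16: ✓ → 2569
acct=G36: ✓ → 3703
acct=G69: ✗
acct=G12: ✓ → 449
acct=G14: ✓ → 2113
acct=G58: ✗
acct=G28: ✗
acct=G93: ✗
ca_sum = 3555 + 2464 + 3337 + 3383 + 3883 + 1500 + 2569 + 3703 + 449 + 2113 = 26956

26956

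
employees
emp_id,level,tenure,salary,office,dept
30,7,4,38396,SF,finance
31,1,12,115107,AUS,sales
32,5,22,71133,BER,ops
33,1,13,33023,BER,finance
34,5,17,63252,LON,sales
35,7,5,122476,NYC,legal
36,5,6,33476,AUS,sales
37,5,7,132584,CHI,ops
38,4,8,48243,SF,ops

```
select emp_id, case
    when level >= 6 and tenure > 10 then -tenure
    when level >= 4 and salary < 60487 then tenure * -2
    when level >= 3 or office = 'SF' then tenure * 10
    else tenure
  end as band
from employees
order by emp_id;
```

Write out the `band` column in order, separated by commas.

-8, 12, 220, 13, 170, 50, -12, 70, -16

emp_id=30: level >= 4 and salary < 60487 → -8
emp_id=31: ELSE → 12
emp_id=32: level >= 3 or office = 'SF' → 220
emp_id=33: ELSE → 13
emp_id=34: level >= 3 or office = 'SF' → 170
emp_id=35: level >= 3 or office = 'SF' → 50
emp_id=36: level >= 4 and salary < 60487 → -12
emp_id=37: level >= 3 or office = 'SF' → 70
emp_id=38: level >= 4 and salary < 60487 → -16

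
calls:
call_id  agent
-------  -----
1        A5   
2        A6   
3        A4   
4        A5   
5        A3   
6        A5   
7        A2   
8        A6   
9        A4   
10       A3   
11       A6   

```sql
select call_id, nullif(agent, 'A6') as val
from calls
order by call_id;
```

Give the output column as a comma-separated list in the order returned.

call_id=1: agent=A5 vs A6: differ → A5
call_id=2: agent=A6 vs A6: equal → NULL
call_id=3: agent=A4 vs A6: differ → A4
call_id=4: agent=A5 vs A6: differ → A5
call_id=5: agent=A3 vs A6: differ → A3
call_id=6: agent=A5 vs A6: differ → A5
call_id=7: agent=A2 vs A6: differ → A2
call_id=8: agent=A6 vs A6: equal → NULL
call_id=9: agent=A4 vs A6: differ → A4
call_id=10: agent=A3 vs A6: differ → A3
call_id=11: agent=A6 vs A6: equal → NULL

A5, NULL, A4, A5, A3, A5, A2, NULL, A4, A3, NULL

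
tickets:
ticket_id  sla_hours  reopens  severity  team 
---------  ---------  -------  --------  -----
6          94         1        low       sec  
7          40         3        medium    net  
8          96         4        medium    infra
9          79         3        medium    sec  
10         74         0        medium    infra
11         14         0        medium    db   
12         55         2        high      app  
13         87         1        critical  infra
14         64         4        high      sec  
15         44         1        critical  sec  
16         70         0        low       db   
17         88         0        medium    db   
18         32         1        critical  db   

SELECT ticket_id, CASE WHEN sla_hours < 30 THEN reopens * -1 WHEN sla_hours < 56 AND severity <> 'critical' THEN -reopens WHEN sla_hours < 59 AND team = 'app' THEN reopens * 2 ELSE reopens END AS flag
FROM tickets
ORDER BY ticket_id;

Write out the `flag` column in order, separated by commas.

ticket_id=6: ELSE → 1
ticket_id=7: sla_hours < 56 AND severity <> 'critical' → -3
ticket_id=8: ELSE → 4
ticket_id=9: ELSE → 3
ticket_id=10: ELSE → 0
ticket_id=11: sla_hours < 30 → 0
ticket_id=12: sla_hours < 56 AND severity <> 'critical' → -2
ticket_id=13: ELSE → 1
ticket_id=14: ELSE → 4
ticket_id=15: ELSE → 1
ticket_id=16: ELSE → 0
ticket_id=17: ELSE → 0
ticket_id=18: ELSE → 1

1, -3, 4, 3, 0, 0, -2, 1, 4, 1, 0, 0, 1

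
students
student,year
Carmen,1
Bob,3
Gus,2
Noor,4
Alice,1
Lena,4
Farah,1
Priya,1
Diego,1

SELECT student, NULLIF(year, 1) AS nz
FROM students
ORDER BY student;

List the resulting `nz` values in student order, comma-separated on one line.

NULL, 3, NULL, NULL, NULL, 2, 4, 4, NULL

student=Alice: year=1 vs 1: equal → NULL
student=Bob: year=3 vs 1: differ → 3
student=Carmen: year=1 vs 1: equal → NULL
student=Diego: year=1 vs 1: equal → NULL
student=Farah: year=1 vs 1: equal → NULL
student=Gus: year=2 vs 1: differ → 2
student=Lena: year=4 vs 1: differ → 4
student=Noor: year=4 vs 1: differ → 4
student=Priya: year=1 vs 1: equal → NULL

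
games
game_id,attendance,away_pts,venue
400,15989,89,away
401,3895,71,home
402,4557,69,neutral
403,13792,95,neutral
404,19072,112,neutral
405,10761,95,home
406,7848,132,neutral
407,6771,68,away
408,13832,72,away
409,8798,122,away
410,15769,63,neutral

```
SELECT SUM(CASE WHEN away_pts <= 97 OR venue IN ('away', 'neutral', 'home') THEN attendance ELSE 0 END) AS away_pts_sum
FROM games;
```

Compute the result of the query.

game_id=400: ✓ → 15989
game_id=401: ✓ → 3895
game_id=402: ✓ → 4557
game_id=403: ✓ → 13792
game_id=404: ✓ → 19072
game_id=405: ✓ → 10761
game_id=406: ✓ → 7848
game_id=407: ✓ → 6771
game_id=408: ✓ → 13832
game_id=409: ✓ → 8798
game_id=410: ✓ → 15769
away_pts_sum = 15989 + 3895 + 4557 + 13792 + 19072 + 10761 + 7848 + 6771 + 13832 + 8798 + 15769 = 121084

121084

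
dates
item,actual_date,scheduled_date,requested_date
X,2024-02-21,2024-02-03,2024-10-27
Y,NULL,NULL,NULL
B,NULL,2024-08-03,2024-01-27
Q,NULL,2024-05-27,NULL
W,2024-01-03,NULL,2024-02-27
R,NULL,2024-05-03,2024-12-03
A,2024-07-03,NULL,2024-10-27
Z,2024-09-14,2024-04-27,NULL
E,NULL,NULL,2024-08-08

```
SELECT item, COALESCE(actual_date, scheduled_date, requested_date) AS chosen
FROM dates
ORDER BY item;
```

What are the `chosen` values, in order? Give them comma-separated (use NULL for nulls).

item=A: actual_date=2024-07-03 → 2024-07-03
item=B: actual_date=NULL, scheduled_date=2024-08-03 → 2024-08-03
item=E: actual_date=NULL, scheduled_date=NULL, requested_date=2024-08-08 → 2024-08-08
item=Q: actual_date=NULL, scheduled_date=2024-05-27 → 2024-05-27
item=R: actual_date=NULL, scheduled_date=2024-05-03 → 2024-05-03
item=W: actual_date=2024-01-03 → 2024-01-03
item=X: actual_date=2024-02-21 → 2024-02-21
item=Y: actual_date=NULL, scheduled_date=NULL, requested_date=NULL (all NULL) → NULL
item=Z: actual_date=2024-09-14 → 2024-09-14

2024-07-03, 2024-08-03, 2024-08-08, 2024-05-27, 2024-05-03, 2024-01-03, 2024-02-21, NULL, 2024-09-14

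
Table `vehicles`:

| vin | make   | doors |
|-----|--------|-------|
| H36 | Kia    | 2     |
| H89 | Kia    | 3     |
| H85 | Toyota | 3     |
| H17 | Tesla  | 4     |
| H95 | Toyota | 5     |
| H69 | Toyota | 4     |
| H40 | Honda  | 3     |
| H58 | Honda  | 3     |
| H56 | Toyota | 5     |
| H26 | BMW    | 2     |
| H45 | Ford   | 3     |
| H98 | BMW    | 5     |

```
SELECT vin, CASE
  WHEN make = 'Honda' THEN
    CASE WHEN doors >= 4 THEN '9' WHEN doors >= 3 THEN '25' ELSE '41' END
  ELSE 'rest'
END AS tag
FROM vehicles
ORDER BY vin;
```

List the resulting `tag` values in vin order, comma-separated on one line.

vin=H17: make='Tesla' → outer ELSE → rest
vin=H26: make='BMW' → outer ELSE → rest
vin=H36: make='Kia' → outer ELSE → rest
vin=H40: make='Honda' → inner[doors >= 3] → 25
vin=H45: make='Ford' → outer ELSE → rest
vin=H56: make='Toyota' → outer ELSE → rest
vin=H58: make='Honda' → inner[doors >= 3] → 25
vin=H69: make='Toyota' → outer ELSE → rest
vin=H85: make='Toyota' → outer ELSE → rest
vin=H89: make='Kia' → outer ELSE → rest
vin=H95: make='Toyota' → outer ELSE → rest
vin=H98: make='BMW' → outer ELSE → rest

rest, rest, rest, 25, rest, rest, 25, rest, rest, rest, rest, rest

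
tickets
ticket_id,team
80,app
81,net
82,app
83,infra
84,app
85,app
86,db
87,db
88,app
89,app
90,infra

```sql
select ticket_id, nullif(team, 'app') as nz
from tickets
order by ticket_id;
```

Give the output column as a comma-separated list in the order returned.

NULL, net, NULL, infra, NULL, NULL, db, db, NULL, NULL, infra

ticket_id=80: team=app vs app: equal → NULL
ticket_id=81: team=net vs app: differ → net
ticket_id=82: team=app vs app: equal → NULL
ticket_id=83: team=infra vs app: differ → infra
ticket_id=84: team=app vs app: equal → NULL
ticket_id=85: team=app vs app: equal → NULL
ticket_id=86: team=db vs app: differ → db
ticket_id=87: team=db vs app: differ → db
ticket_id=88: team=app vs app: equal → NULL
ticket_id=89: team=app vs app: equal → NULL
ticket_id=90: team=infra vs app: differ → infra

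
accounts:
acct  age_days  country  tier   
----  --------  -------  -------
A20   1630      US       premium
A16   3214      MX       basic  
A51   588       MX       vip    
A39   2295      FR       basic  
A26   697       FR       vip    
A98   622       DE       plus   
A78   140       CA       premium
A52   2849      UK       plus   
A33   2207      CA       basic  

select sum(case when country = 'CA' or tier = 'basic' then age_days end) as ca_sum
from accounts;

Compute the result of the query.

7856

acct=A20: ✗
acct=A16: ✓ → 3214
acct=A51: ✗
acct=A39: ✓ → 2295
acct=A26: ✗
acct=A98: ✗
acct=A78: ✓ → 140
acct=A52: ✗
acct=A33: ✓ → 2207
ca_sum = 3214 + 2295 + 140 + 2207 = 7856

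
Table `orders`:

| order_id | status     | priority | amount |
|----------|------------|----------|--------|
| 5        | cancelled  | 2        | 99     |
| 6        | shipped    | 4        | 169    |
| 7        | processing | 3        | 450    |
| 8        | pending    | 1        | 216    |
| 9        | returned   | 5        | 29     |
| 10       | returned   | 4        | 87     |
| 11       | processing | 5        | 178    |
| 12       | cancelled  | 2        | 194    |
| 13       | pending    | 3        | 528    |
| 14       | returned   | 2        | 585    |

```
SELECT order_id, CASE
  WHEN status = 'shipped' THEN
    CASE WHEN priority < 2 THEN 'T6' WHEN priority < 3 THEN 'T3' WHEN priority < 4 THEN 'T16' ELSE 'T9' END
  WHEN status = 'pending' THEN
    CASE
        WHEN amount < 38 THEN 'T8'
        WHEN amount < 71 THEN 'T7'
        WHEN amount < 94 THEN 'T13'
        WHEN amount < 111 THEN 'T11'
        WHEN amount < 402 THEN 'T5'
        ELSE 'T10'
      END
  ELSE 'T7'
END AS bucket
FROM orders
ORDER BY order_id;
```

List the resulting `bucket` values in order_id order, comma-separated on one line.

T7, T9, T7, T5, T7, T7, T7, T7, T10, T7

order_id=5: status='cancelled' → outer ELSE → T7
order_id=6: status='shipped' → inner[ELSE] → T9
order_id=7: status='processing' → outer ELSE → T7
order_id=8: status='pending' → inner[amount < 402] → T5
order_id=9: status='returned' → outer ELSE → T7
order_id=10: status='returned' → outer ELSE → T7
order_id=11: status='processing' → outer ELSE → T7
order_id=12: status='cancelled' → outer ELSE → T7
order_id=13: status='pending' → inner[ELSE] → T10
order_id=14: status='returned' → outer ELSE → T7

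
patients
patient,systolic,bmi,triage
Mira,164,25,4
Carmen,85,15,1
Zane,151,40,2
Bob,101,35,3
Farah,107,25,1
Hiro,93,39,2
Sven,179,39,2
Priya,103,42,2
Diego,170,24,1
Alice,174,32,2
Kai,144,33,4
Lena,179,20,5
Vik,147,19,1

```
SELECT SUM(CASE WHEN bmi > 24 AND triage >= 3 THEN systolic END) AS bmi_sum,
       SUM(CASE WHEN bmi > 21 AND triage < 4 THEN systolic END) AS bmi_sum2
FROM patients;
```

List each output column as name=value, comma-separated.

[bmi_sum: bmi > 24 AND triage >= 3]
patient=Mira: ✓ → 164
patient=Carmen: ✗
patient=Zane: ✗
patient=Bob: ✓ → 101
patient=Farah: ✗
patient=Hiro: ✗
patient=Sven: ✗
patient=Priya: ✗
patient=Diego: ✗
patient=Alice: ✗
patient=Kai: ✓ → 144
patient=Lena: ✗
patient=Vik: ✗
bmi_sum = 164 + 101 + 144 = 409
—
[bmi_sum2: bmi > 21 AND triage < 4]
patient=Mira: ✗
patient=Carmen: ✗
patient=Zane: ✓ → 151
patient=Bob: ✓ → 101
patient=Farah: ✓ → 107
patient=Hiro: ✓ → 93
patient=Sven: ✓ → 179
patient=Priya: ✓ → 103
patient=Diego: ✓ → 170
patient=Alice: ✓ → 174
patient=Kai: ✗
patient=Lena: ✗
patient=Vik: ✗
bmi_sum2 = 151 + 101 + 107 + 93 + 179 + 103 + 170 + 174 = 1078

bmi_sum=409, bmi_sum2=1078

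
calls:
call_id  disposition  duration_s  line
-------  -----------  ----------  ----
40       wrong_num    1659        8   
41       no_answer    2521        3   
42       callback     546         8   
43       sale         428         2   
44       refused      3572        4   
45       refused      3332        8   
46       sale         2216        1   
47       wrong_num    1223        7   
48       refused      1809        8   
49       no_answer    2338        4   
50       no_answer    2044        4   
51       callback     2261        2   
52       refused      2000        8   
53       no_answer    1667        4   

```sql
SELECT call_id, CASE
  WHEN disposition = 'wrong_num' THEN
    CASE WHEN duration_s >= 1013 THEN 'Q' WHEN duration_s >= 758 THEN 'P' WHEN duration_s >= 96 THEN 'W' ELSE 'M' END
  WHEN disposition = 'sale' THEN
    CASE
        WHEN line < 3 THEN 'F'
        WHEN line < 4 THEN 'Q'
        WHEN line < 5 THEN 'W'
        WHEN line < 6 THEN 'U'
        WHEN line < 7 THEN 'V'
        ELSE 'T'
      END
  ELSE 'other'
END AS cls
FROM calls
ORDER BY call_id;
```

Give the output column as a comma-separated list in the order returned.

Q, other, other, F, other, other, F, Q, other, other, other, other, other, other

call_id=40: disposition='wrong_num' → inner[duration_s >= 1013] → Q
call_id=41: disposition='no_answer' → outer ELSE → other
call_id=42: disposition='callback' → outer ELSE → other
call_id=43: disposition='sale' → inner[line < 3] → F
call_id=44: disposition='refused' → outer ELSE → other
call_id=45: disposition='refused' → outer ELSE → other
call_id=46: disposition='sale' → inner[line < 3] → F
call_id=47: disposition='wrong_num' → inner[duration_s >= 1013] → Q
call_id=48: disposition='refused' → outer ELSE → other
call_id=49: disposition='no_answer' → outer ELSE → other
call_id=50: disposition='no_answer' → outer ELSE → other
call_id=51: disposition='callback' → outer ELSE → other
call_id=52: disposition='refused' → outer ELSE → other
call_id=53: disposition='no_answer' → outer ELSE → other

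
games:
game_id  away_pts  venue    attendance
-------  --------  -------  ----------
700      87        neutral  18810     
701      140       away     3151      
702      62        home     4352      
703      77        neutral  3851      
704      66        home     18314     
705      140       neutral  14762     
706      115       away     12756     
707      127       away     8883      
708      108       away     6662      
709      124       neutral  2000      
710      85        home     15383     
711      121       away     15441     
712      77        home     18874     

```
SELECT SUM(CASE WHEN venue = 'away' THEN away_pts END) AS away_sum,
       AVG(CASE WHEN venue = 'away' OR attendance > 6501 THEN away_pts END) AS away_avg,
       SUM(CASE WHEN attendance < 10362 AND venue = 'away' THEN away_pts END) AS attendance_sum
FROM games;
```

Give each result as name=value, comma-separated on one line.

away_sum=611, away_avg=106.6, attendance_sum=375

[away_sum: venue = 'away']
game_id=700: ✗
game_id=701: ✓ → 140
game_id=702: ✗
game_id=703: ✗
game_id=704: ✗
game_id=705: ✗
game_id=706: ✓ → 115
game_id=707: ✓ → 127
game_id=708: ✓ → 108
game_id=709: ✗
game_id=710: ✗
game_id=711: ✓ → 121
game_id=712: ✗
away_sum = 140 + 115 + 127 + 108 + 121 = 611
—
[away_avg: venue = 'away' OR attendance > 6501]
game_id=700: ✓ → 87
game_id=701: ✓ → 140
game_id=702: ✗
game_id=703: ✗
game_id=704: ✓ → 66
game_id=705: ✓ → 140
game_id=706: ✓ → 115
game_id=707: ✓ → 127
game_id=708: ✓ → 108
game_id=709: ✗
game_id=710: ✓ → 85
game_id=711: ✓ → 121
game_id=712: ✓ → 77
away_avg = (87 + 140 + 66 + 140 + 115 + 127 + 108 + 85 + 121 + 77) / 10 = 106.6
—
[attendance_sum: attendance < 10362 AND venue = 'away']
game_id=700: ✗
game_id=701: ✓ → 140
game_id=702: ✗
game_id=703: ✗
game_id=704: ✗
game_id=705: ✗
game_id=706: ✗
game_id=707: ✓ → 127
game_id=708: ✓ → 108
game_id=709: ✗
game_id=710: ✗
game_id=711: ✗
game_id=712: ✗
attendance_sum = 140 + 127 + 108 = 375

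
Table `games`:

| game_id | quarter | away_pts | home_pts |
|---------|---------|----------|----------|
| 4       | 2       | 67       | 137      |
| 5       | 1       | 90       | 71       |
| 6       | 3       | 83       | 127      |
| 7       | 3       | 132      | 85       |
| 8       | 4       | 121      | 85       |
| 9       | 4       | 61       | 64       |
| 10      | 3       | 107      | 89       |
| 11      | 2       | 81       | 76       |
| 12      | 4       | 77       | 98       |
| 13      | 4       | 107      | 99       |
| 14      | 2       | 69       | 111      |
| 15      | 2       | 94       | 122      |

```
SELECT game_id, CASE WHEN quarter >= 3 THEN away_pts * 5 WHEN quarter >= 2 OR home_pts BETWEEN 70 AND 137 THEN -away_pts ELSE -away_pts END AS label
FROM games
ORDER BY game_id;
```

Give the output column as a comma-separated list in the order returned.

game_id=4: quarter >= 2 OR home_pts BETWEEN 70 AND 137 → -67
game_id=5: quarter >= 2 OR home_pts BETWEEN 70 AND 137 → -90
game_id=6: quarter >= 3 → 415
game_id=7: quarter >= 3 → 660
game_id=8: quarter >= 3 → 605
game_id=9: quarter >= 3 → 305
game_id=10: quarter >= 3 → 535
game_id=11: quarter >= 2 OR home_pts BETWEEN 70 AND 137 → -81
game_id=12: quarter >= 3 → 385
game_id=13: quarter >= 3 → 535
game_id=14: quarter >= 2 OR home_pts BETWEEN 70 AND 137 → -69
game_id=15: quarter >= 2 OR home_pts BETWEEN 70 AND 137 → -94

-67, -90, 415, 660, 605, 305, 535, -81, 385, 535, -69, -94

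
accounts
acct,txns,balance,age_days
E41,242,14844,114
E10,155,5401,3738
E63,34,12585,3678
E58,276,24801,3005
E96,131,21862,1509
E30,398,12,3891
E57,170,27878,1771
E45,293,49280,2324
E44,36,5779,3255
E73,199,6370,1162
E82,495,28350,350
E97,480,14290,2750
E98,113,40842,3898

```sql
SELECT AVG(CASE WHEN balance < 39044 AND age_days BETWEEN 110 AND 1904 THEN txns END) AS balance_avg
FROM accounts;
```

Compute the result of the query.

acct=E41: ✓ → 242
acct=E10: ✗
acct=E63: ✗
acct=E58: ✗
acct=E96: ✓ → 131
acct=E30: ✗
acct=E57: ✓ → 170
acct=E45: ✗
acct=E44: ✗
acct=E73: ✓ → 199
acct=E82: ✓ → 495
acct=E97: ✗
acct=E98: ✗
balance_avg = (242 + 131 + 170 + 199 + 495) / 5 = 247.4

247.4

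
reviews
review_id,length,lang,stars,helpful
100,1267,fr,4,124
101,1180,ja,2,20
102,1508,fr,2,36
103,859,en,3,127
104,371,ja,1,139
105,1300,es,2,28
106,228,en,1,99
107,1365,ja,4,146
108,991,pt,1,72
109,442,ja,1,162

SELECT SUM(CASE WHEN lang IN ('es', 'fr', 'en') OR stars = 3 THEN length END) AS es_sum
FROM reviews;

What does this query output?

5162

review_id=100: ✓ → 1267
review_id=101: ✗
review_id=102: ✓ → 1508
review_id=103: ✓ → 859
review_id=104: ✗
review_id=105: ✓ → 1300
review_id=106: ✓ → 228
review_id=107: ✗
review_id=108: ✗
review_id=109: ✗
es_sum = 1267 + 1508 + 859 + 1300 + 228 = 5162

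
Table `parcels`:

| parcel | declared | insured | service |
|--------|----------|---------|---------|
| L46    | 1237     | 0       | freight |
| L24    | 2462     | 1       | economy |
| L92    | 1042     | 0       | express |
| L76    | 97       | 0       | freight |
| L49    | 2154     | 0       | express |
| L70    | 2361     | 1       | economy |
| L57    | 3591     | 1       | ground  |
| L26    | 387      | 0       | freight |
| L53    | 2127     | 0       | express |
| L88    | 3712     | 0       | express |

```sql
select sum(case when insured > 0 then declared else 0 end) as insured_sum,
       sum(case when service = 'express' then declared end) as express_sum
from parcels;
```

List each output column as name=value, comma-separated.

[insured_sum: insured > 0]
parcel=L46: ✗
parcel=L24: ✓ → 2462
parcel=L92: ✗
parcel=L76: ✗
parcel=L49: ✗
parcel=L70: ✓ → 2361
parcel=L57: ✓ → 3591
parcel=L26: ✗
parcel=L53: ✗
parcel=L88: ✗
insured_sum = 2462 + 2361 + 3591 = 8414
—
[express_sum: service = 'express']
parcel=L46: ✗
parcel=L24: ✗
parcel=L92: ✓ → 1042
parcel=L76: ✗
parcel=L49: ✓ → 2154
parcel=L70: ✗
parcel=L57: ✗
parcel=L26: ✗
parcel=L53: ✓ → 2127
parcel=L88: ✓ → 3712
express_sum = 1042 + 2154 + 2127 + 3712 = 9035

insured_sum=8414, express_sum=9035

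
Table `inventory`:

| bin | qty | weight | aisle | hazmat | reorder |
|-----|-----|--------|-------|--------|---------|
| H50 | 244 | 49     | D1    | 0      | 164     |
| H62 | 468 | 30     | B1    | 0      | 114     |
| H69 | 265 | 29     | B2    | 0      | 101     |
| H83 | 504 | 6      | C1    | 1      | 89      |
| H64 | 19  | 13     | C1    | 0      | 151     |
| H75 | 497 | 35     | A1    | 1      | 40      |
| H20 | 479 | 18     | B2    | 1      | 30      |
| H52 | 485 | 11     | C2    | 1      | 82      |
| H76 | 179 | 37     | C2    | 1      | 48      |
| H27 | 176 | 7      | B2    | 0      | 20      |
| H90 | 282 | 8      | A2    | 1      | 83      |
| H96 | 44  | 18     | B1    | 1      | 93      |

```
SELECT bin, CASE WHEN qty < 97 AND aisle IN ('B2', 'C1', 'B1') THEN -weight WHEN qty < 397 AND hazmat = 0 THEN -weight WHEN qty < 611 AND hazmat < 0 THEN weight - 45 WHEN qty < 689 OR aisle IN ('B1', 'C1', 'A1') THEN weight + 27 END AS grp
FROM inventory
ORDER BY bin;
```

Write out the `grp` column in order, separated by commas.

45, -7, -49, 38, 57, -13, -29, 62, 64, 33, 35, -18

bin=H20: qty < 689 OR aisle IN ('B1', 'C1', 'A1') → 45
bin=H27: qty < 397 AND hazmat = 0 → -7
bin=H50: qty < 397 AND hazmat = 0 → -49
bin=H52: qty < 689 OR aisle IN ('B1', 'C1', 'A1') → 38
bin=H62: qty < 689 OR aisle IN ('B1', 'C1', 'A1') → 57
bin=H64: qty < 97 AND aisle IN ('B2', 'C1', 'B1') → -13
bin=H69: qty < 397 AND hazmat = 0 → -29
bin=H75: qty < 689 OR aisle IN ('B1', 'C1', 'A1') → 62
bin=H76: qty < 689 OR aisle IN ('B1', 'C1', 'A1') → 64
bin=H83: qty < 689 OR aisle IN ('B1', 'C1', 'A1') → 33
bin=H90: qty < 689 OR aisle IN ('B1', 'C1', 'A1') → 35
bin=H96: qty < 97 AND aisle IN ('B2', 'C1', 'B1') → -18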